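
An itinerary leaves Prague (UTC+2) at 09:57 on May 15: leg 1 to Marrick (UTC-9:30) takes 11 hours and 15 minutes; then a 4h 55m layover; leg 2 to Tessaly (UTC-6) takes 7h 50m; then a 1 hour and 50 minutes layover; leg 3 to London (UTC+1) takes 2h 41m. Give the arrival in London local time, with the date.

Convert departure to UTC: 09:57 − 2:00 = 07:57 UTC on May 15.
Add 11 hours 15 minutes leg 1 → 19:12 UTC.
Add 4 hours and 55 minutes layover in Marrick → 00:07 UTC (May 16).
Add 7 hours and 50 minutes leg 2 → 07:57 UTC.
Add 1 hour and 50 minutes layover in Tessaly → 09:47 UTC.
Add 2 hours 41 minutes leg 3 → 12:28 UTC.
London is UTC+1:00, so local arrival = 12:28 + 1:00 = 13:28 on May 16.

13:28 on May 16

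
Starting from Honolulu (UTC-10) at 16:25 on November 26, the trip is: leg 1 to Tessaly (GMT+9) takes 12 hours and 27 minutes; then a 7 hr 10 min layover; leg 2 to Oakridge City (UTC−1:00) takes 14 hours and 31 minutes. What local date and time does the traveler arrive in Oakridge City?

Convert departure to UTC: 16:25 + 10:00 = 02:25 UTC on Nov 27.
Add 12 hours 27 minutes leg 1 → 14:52 UTC.
Add 7 hours 10 minutes layover in Tessaly → 22:02 UTC.
Add 14 hours 31 minutes leg 2 → 12:33 UTC (Nov 28).
Oakridge City is UTC−1:00, so local arrival = 12:33 − 1:00 = 11:33 on Nov 28.

11:33 on November 28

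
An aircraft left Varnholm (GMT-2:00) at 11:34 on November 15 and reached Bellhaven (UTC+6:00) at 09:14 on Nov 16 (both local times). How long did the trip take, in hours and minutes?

13 hours 40 minutes

Departure in UTC: 11:34 + 2:00 = 13:34 on Nov 15.
Arrival in UTC: 09:14 − 6:00 = 03:14 on Nov 16.
Elapsed = 03:14 − 13:34 (+1 day) = 13 hours 40 minutes.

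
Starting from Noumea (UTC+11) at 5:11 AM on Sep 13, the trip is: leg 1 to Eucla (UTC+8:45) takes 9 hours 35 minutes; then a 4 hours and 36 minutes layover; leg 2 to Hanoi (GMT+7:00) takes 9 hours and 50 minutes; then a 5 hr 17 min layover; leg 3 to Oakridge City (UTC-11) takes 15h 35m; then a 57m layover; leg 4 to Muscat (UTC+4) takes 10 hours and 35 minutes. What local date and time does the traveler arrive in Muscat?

6:36 AM on September 15

Convert departure to UTC: 5:11 AM − 11:00 = 6:11 PM UTC on Sep 12.
Add 9 hours and 35 minutes leg 1 → 3:46 AM UTC (Sep 13).
Add 4 hours and 36 minutes layover in Eucla → 8:22 AM UTC.
Add 9 hours and 50 minutes leg 2 → 6:12 PM UTC.
Add 5 hours and 17 minutes layover in Hanoi → 11:29 PM UTC.
Add 15 hours and 35 minutes leg 3 → 3:04 PM UTC (Sep 14).
Add 57 minutes layover in Oakridge City → 4:01 PM UTC.
Add 10 hours and 35 minutes leg 4 → 2:36 AM UTC (Sep 15).
Muscat is UTC+4:00, so local arrival = 2:36 AM + 4:00 = 6:36 AM on Sep 15.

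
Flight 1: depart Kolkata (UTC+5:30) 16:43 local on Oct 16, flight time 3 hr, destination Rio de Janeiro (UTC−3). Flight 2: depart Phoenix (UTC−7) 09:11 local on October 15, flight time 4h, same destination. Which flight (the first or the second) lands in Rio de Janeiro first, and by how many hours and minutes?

Flight 1 in UTC: 16:43 − 5:30 = 11:13 on Oct 16.
+3 hours → arrive 14:13 UTC on Oct 16.
Flight 2 in UTC: 09:11 + 7:00 = 16:11 on Oct 15.
+4 hours → arrive 20:11 UTC on Oct 15.
Flight 2 lands earlier by 18 hours 2 minutes.

the second, by 18 hours 2 minutes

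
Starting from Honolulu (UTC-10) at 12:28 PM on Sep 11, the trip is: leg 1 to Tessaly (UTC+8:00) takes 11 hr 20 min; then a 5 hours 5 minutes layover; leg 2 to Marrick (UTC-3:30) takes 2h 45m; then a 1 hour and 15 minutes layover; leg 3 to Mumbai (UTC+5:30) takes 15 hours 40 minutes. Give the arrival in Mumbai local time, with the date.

Convert departure to UTC: 12:28 PM + 10:00 = 10:28 PM UTC on Sep 11.
Add 11 hours and 20 minutes leg 1 → 9:48 AM UTC (Sep 12).
Add 5 hours and 5 minutes layover in Tessaly → 2:53 PM UTC.
Add 2 hours and 45 minutes leg 2 → 5:38 PM UTC.
Add 1 hour and 15 minutes layover in Marrick → 6:53 PM UTC.
Add 15 hours 40 minutes leg 3 → 10:33 AM UTC (Sep 13).
Mumbai is UTC+5:30, so local arrival = 10:33 AM + 5:30 = 4:03 PM on Sep 13.

4:03 PM on September 13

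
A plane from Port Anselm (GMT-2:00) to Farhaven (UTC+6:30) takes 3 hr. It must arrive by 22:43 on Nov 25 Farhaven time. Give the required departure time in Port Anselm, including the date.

Target arrival in UTC: 22:43 − 6:30 = 16:13 on Nov 25.
Subtract 3 hours → departure 13:13 UTC on Nov 25.
Port Anselm is UTC−2:00: 13:13 − 2:00 = 11:13 on Nov 25.

11:13 on Nov 25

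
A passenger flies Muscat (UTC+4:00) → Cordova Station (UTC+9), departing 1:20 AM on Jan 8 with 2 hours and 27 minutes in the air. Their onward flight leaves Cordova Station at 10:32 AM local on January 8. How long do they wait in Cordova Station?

Convert departure to UTC: 1:20 AM − 4:00 = 9:20 PM UTC on Jan 7.
Add 2 hours and 27 minutes flight time → 11:47 PM UTC.
Cordova Station is UTC+9:00, so local arrival = 11:47 PM + 9:00 = 8:47 AM on Jan 8.
Layover = 10:32 AM − 8:47 AM = 1 hour 45 minutes.

1 hour 45 minutes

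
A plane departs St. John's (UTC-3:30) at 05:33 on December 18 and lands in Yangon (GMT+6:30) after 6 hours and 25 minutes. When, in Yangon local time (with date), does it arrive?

Yangon is 10:00 ahead of St. John's.
After 6 hours 25 minutes it is 11:58 in St. John's.
Shift by the zone difference: 11:58 + 10:00 = 21:58 on Dec 18 in Yangon.

21:58 on Dec 18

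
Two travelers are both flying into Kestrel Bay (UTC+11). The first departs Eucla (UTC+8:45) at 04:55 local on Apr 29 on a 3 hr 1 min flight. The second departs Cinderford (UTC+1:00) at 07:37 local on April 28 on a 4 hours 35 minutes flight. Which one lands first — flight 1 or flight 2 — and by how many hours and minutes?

the second, by 11 hours 59 minutes

Flight 1 in UTC: 04:55 − 8:45 = 20:10 on Apr 28.
+3 hours 1 minute → arrive 23:11 UTC on Apr 28.
Flight 2 in UTC: 07:37 − 1:00 = 06:37 on Apr 28.
+4 hours and 35 minutes → arrive 11:12 UTC on Apr 28.
Flight 2 lands earlier by 11 hours 59 minutes.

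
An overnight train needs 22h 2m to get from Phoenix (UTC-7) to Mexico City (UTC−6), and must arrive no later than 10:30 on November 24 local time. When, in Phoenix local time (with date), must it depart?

11:28 on November 23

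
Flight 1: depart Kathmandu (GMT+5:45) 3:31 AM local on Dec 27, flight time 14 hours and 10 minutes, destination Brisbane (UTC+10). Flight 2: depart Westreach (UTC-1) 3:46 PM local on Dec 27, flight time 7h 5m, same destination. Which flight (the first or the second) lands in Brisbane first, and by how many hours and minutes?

the first, by 11 hours 55 minutes

Flight 1 in UTC: 3:31 AM − 5:45 = 9:46 PM on Dec 26.
+14 hours and 10 minutes → arrive 11:56 AM UTC on Dec 27.
Flight 2 in UTC: 3:46 PM + 1:00 = 4:46 PM on Dec 27.
+7 hours and 5 minutes → arrive 11:51 PM UTC on Dec 27.
Flight 1 lands earlier by 11 hours 55 minutes.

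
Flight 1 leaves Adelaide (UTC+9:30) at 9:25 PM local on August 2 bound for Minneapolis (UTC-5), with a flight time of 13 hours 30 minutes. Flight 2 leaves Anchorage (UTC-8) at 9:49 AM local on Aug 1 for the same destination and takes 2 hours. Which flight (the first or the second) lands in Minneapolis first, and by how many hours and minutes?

the second, by 29 hours 36 minutes

Flight 1 in UTC: 9:25 PM − 9:30 = 11:55 AM on Aug 2.
+13 hours 30 minutes → arrive 1:25 AM UTC on Aug 3.
Flight 2 in UTC: 9:49 AM + 8:00 = 5:49 PM on Aug 1.
+2 hours → arrive 7:49 PM UTC on Aug 1.
Flight 2 lands earlier by 29 hours 36 minutes.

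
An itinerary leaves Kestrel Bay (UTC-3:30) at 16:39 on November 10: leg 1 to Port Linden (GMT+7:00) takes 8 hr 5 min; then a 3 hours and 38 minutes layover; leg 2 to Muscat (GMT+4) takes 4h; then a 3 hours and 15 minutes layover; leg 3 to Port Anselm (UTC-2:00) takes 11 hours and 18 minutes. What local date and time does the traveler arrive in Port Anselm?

00:25 on November 12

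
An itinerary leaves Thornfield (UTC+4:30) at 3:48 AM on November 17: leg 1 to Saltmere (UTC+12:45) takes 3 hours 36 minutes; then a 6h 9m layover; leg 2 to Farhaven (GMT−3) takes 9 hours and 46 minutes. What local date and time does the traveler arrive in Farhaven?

3:49 PM on November 17

Convert departure to UTC: 3:48 AM − 4:30 = 11:18 PM UTC on Nov 16.
Add 3 hours 36 minutes leg 1 → 2:54 AM UTC (Nov 17).
Add 6 hours and 9 minutes layover in Saltmere → 9:03 AM UTC.
Add 9 hours and 46 minutes leg 2 → 6:49 PM UTC.
Farhaven is UTC−3:00, so local arrival = 6:49 PM − 3:00 = 3:49 PM on Nov 17.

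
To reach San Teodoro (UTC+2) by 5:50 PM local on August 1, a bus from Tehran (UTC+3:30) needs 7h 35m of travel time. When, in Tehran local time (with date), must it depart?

11:45 AM on Aug 1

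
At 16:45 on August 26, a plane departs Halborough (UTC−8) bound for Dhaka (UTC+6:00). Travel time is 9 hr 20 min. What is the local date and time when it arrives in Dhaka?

16:05 on August 27

Convert departure to UTC: 16:45 + 8:00 = 00:45 UTC on Aug 27.
Add 9 hours and 20 minutes travel time → 10:05 UTC.
Dhaka is UTC+6:00, so local arrival = 10:05 + 6:00 = 16:05 on Aug 27.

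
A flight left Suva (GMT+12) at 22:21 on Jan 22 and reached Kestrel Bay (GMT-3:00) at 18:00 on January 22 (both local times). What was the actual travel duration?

Departure in UTC: 22:21 − 12:00 = 10:21 on Jan 22.
Arrival in UTC: 18:00 + 3:00 = 21:00 on Jan 22.
Elapsed = 21:00 − 10:21 = 10 hours 39 minutes.

10 hours 39 minutes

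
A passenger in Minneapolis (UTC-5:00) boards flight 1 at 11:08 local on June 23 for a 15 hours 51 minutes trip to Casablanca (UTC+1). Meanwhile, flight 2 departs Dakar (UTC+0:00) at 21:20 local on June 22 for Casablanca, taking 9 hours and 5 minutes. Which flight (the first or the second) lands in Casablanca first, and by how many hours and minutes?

Flight 1 in UTC: 11:08 + 5:00 = 16:08 on Jun 23.
+15 hours 51 minutes → arrive 07:59 UTC on Jun 24.
Flight 2 departs at 21:20 UTC (Jun 22).
+9 hours 5 minutes → arrive 06:25 UTC on Jun 23.
Flight 2 lands earlier by 25 hours 34 minutes.

the second, by 25 hours 34 minutes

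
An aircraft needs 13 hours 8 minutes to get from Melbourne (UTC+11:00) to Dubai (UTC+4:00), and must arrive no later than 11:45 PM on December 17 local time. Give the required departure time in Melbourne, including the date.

5:37 PM on December 17

Target arrival in UTC: 11:45 PM − 4:00 = 7:45 PM on Dec 17.
Subtract 13 hours and 8 minutes → departure 6:37 AM UTC on Dec 17.
Melbourne is UTC+11:00: 6:37 AM + 11:00 = 5:37 PM on Dec 17.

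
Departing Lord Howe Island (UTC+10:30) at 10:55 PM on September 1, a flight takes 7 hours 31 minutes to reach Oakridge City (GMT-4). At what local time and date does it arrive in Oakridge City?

3:56 PM on Sep 1

Convert departure to UTC: 10:55 PM − 10:30 = 12:25 PM UTC on Sep 1.
Add 7 hours and 31 minutes travel time → 7:56 PM UTC.
Oakridge City is UTC−4:00, so local arrival = 7:56 PM − 4:00 = 3:56 PM on Sep 1.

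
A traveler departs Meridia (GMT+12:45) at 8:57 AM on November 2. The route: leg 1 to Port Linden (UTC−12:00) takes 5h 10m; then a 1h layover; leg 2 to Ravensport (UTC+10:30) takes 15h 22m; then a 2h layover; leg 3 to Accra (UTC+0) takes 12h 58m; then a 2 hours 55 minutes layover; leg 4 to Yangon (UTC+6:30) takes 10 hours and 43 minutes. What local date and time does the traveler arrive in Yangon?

4:50 AM on Nov 4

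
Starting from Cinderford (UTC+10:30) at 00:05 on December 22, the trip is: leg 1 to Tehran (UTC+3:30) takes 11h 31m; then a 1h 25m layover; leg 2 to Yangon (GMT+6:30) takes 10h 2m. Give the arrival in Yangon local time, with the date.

19:03 on Dec 22

Convert departure to UTC: 00:05 − 10:30 = 13:35 UTC on Dec 21.
Add 11 hours 31 minutes leg 1 → 01:06 UTC (Dec 22).
Add 1 hour and 25 minutes layover in Tehran → 02:31 UTC.
Add 10 hours and 2 minutes leg 2 → 12:33 UTC.
Yangon is UTC+6:30, so local arrival = 12:33 + 6:30 = 19:03 on Dec 22.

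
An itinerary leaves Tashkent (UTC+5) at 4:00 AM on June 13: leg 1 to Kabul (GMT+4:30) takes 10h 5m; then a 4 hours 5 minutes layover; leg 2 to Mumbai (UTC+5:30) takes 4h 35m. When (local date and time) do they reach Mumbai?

11:15 PM on June 13

Convert departure to UTC: 4:00 AM − 5:00 = 11:00 PM UTC on Jun 12.
Add 10 hours and 5 minutes leg 1 → 9:05 AM UTC (Jun 13).
Add 4 hours and 5 minutes layover in Kabul → 1:10 PM UTC.
Add 4 hours 35 minutes leg 2 → 5:45 PM UTC.
Mumbai is UTC+5:30, so local arrival = 5:45 PM + 5:30 = 11:15 PM on Jun 13.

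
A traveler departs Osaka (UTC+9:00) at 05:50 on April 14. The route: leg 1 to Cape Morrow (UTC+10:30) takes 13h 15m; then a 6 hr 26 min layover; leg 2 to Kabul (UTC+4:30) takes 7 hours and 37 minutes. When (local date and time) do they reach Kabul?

04:38 on April 15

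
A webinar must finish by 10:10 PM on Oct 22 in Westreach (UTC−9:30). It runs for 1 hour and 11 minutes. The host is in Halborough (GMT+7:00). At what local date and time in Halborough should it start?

Target end time in UTC: 10:10 PM + 9:30 = 7:40 AM on Oct 23.
Subtract 1 hour and 11 minutes → start 6:29 AM UTC on Oct 23.
Halborough is UTC+7:00: 6:29 AM + 7:00 = 1:29 PM on Oct 23.

1:29 PM on Oct 23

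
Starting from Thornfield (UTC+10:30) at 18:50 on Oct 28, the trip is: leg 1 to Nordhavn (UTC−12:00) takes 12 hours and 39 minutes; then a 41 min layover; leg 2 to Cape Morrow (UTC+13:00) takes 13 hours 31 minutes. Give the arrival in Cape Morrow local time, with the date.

00:11 on October 30

Convert departure to UTC: 18:50 − 10:30 = 08:20 UTC on Oct 28.
Add 12 hours and 39 minutes leg 1 → 20:59 UTC.
Add 41 minutes layover in Nordhavn → 21:40 UTC.
Add 13 hours 31 minutes leg 2 → 11:11 UTC (Oct 29).
Cape Morrow is UTC+13:00, so local arrival = 11:11 + 13:00 = 00:11 on Oct 30.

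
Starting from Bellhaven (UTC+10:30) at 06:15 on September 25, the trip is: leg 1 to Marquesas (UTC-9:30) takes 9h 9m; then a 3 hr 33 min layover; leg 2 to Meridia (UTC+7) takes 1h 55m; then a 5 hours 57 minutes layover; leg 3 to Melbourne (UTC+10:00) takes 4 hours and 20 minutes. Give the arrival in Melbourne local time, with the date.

Convert departure to UTC: 06:15 − 10:30 = 19:45 UTC on Sep 24.
Add 9 hours 9 minutes leg 1 → 04:54 UTC (Sep 25).
Add 3 hours 33 minutes layover in Marquesas → 08:27 UTC.
Add 1 hour and 55 minutes leg 2 → 10:22 UTC.
Add 5 hours and 57 minutes layover in Meridia → 16:19 UTC.
Add 4 hours and 20 minutes leg 3 → 20:39 UTC.
Melbourne is UTC+10:00, so local arrival = 20:39 + 10:00 = 06:39 on Sep 26.

06:39 on Sep 26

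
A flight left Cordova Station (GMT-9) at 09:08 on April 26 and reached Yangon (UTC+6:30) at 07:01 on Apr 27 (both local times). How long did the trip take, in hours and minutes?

6 hours 23 minutes

Departure in UTC: 09:08 + 9:00 = 18:08 on Apr 26.
Arrival in UTC: 07:01 − 6:30 = 00:31 on Apr 27.
Elapsed = 00:31 − 18:08 (+1 day) = 6 hours 23 minutes.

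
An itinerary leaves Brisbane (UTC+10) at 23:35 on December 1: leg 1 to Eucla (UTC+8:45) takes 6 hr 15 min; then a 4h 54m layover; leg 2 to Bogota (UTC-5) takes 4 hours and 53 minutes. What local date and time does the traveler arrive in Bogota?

00:37 on Dec 2

Convert departure to UTC: 23:35 − 10:00 = 13:35 UTC on Dec 1.
Add 6 hours and 15 minutes leg 1 → 19:50 UTC.
Add 4 hours 54 minutes layover in Eucla → 00:44 UTC (Dec 2).
Add 4 hours 53 minutes leg 2 → 05:37 UTC.
Bogota is UTC−5:00, so local arrival = 05:37 − 5:00 = 00:37 on Dec 2.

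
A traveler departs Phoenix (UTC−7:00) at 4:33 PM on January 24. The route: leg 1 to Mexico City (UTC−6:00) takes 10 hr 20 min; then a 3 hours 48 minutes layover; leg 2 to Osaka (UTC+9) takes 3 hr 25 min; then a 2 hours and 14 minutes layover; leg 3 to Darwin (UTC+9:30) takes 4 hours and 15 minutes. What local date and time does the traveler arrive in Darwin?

Convert departure to UTC: 4:33 PM + 7:00 = 11:33 PM UTC on Jan 24.
Add 10 hours and 20 minutes leg 1 → 9:53 AM UTC (Jan 25).
Add 3 hours and 48 minutes layover in Mexico City → 1:41 PM UTC.
Add 3 hours 25 minutes leg 2 → 5:06 PM UTC.
Add 2 hours 14 minutes layover in Osaka → 7:20 PM UTC.
Add 4 hours 15 minutes leg 3 → 11:35 PM UTC.
Darwin is UTC+9:30, so local arrival = 11:35 PM + 9:30 = 9:05 AM on Jan 26.

9:05 AM on January 26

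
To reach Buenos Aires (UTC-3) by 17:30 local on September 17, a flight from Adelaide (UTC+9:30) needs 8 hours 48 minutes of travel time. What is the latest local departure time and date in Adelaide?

21:12 on Sep 17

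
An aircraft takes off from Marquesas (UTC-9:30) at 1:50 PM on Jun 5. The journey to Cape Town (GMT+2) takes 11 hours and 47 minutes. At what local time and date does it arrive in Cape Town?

1:07 PM on Jun 6

Cape Town is 11:30 ahead of Marquesas.
After 11 hours 47 minutes it is 1:37 AM (Jun 6) in Marquesas.
Shift by the zone difference: 1:37 AM + 11:30 = 1:07 PM on Jun 6 in Cape Town.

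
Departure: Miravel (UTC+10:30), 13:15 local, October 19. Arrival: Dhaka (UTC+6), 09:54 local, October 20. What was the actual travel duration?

Dhaka is 4:30 behind Miravel.
Clock-face elapsed time (ignoring zones) is 20 hours 39 minutes.
Actual elapsed = 20 hours 39 minutes + 4:30 = 25 hours 9 minutes.

25 hours 9 minutes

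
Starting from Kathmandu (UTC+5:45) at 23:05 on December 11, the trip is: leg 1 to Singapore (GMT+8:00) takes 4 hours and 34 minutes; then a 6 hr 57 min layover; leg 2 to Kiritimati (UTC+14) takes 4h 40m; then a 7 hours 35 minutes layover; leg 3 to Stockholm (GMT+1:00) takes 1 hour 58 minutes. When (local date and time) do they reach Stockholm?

20:04 on December 12

Convert departure to UTC: 23:05 − 5:45 = 17:20 UTC on Dec 11.
Add 4 hours and 34 minutes leg 1 → 21:54 UTC.
Add 6 hours 57 minutes layover in Singapore → 04:51 UTC (Dec 12).
Add 4 hours 40 minutes leg 2 → 09:31 UTC.
Add 7 hours 35 minutes layover in Kiritimati → 17:06 UTC.
Add 1 hour and 58 minutes leg 3 → 19:04 UTC.
Stockholm is UTC+1:00, so local arrival = 19:04 + 1:00 = 20:04 on Dec 12.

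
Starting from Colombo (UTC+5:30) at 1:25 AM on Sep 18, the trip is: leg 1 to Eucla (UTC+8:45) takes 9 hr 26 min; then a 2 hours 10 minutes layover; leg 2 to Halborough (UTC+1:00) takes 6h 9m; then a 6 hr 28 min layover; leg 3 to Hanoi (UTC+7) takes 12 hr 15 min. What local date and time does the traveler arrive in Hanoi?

Convert departure to UTC: 1:25 AM − 5:30 = 7:55 PM UTC on Sep 17.
Add 9 hours 26 minutes leg 1 → 5:21 AM UTC (Sep 18).
Add 2 hours and 10 minutes layover in Eucla → 7:31 AM UTC.
Add 6 hours 9 minutes leg 2 → 1:40 PM UTC.
Add 6 hours 28 minutes layover in Halborough → 8:08 PM UTC.
Add 12 hours 15 minutes leg 3 → 8:23 AM UTC (Sep 19).
Hanoi is UTC+7:00, so local arrival = 8:23 AM + 7:00 = 3:23 PM on Sep 19.

3:23 PM on September 19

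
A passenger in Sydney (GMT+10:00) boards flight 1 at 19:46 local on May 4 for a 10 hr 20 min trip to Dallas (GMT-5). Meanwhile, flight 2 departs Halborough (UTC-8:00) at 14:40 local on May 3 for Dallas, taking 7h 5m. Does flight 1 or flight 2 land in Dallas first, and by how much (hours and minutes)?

Flight 1 in UTC: 19:46 − 10:00 = 09:46 on May 4.
+10 hours 20 minutes → arrive 20:06 UTC on May 4.
Flight 2 in UTC: 14:40 + 8:00 = 22:40 on May 3.
+7 hours and 5 minutes → arrive 05:45 UTC on May 4.
Flight 2 lands earlier by 14 hours 21 minutes.

the second, by 14 hours 21 minutes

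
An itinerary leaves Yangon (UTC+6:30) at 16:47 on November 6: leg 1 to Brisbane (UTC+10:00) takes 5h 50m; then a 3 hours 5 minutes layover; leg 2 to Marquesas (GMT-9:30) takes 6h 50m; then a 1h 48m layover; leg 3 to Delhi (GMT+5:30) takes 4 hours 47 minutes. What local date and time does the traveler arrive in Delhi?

Convert departure to UTC: 16:47 − 6:30 = 10:17 UTC on Nov 6.
Add 5 hours and 50 minutes leg 1 → 16:07 UTC.
Add 3 hours and 5 minutes layover in Brisbane → 19:12 UTC.
Add 6 hours and 50 minutes leg 2 → 02:02 UTC (Nov 7).
Add 1 hour and 48 minutes layover in Marquesas → 03:50 UTC.
Add 4 hours and 47 minutes leg 3 → 08:37 UTC.
Delhi is UTC+5:30, so local arrival = 08:37 + 5:30 = 14:07 on Nov 7.

14:07 on Nov 7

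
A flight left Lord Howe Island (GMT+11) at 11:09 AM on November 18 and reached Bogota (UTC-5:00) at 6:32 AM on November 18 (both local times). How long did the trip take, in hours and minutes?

Departure in UTC: 11:09 AM − 11:00 = 12:09 AM on Nov 18.
Arrival in UTC: 6:32 AM + 5:00 = 11:32 AM on Nov 18.
Elapsed = 11:32 AM − 12:09 AM = 11 hours 23 minutes.

11 hours 23 minutes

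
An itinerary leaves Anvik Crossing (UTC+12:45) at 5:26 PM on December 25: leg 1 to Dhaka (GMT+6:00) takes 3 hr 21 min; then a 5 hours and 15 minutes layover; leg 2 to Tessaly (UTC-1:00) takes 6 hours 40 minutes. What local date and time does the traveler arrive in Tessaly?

Convert departure to UTC: 5:26 PM − 12:45 = 4:41 AM UTC on Dec 25.
Add 3 hours and 21 minutes leg 1 → 8:02 AM UTC.
Add 5 hours 15 minutes layover in Dhaka → 1:17 PM UTC.
Add 6 hours 40 minutes leg 2 → 7:57 PM UTC.
Tessaly is UTC−1:00, so local arrival = 7:57 PM − 1:00 = 6:57 PM on Dec 25.

6:57 PM on December 25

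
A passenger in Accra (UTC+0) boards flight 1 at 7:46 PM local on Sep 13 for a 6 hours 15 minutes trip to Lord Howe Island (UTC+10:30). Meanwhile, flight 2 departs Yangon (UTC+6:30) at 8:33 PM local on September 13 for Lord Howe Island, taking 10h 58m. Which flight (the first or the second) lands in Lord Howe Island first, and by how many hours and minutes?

the second, by 1 hour

Flight 1 departs at 7:46 PM UTC (Sep 13).
+6 hours and 15 minutes → arrive 2:01 AM UTC on Sep 14.
Flight 2 in UTC: 8:33 PM − 6:30 = 2:03 PM on Sep 13.
+10 hours and 58 minutes → arrive 1:01 AM UTC on Sep 14.
Flight 2 lands earlier by 1 hour.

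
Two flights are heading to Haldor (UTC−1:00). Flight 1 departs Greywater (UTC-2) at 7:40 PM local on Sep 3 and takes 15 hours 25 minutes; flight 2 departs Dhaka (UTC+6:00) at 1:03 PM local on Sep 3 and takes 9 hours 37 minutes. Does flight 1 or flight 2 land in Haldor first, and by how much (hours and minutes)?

the second, by 20 hours 25 minutes

Flight 1 in UTC: 7:40 PM + 2:00 = 9:40 PM on Sep 3.
+15 hours and 25 minutes → arrive 1:05 PM UTC on Sep 4.
Flight 2 in UTC: 1:03 PM − 6:00 = 7:03 AM on Sep 3.
+9 hours 37 minutes → arrive 4:40 PM UTC on Sep 3.
Flight 2 lands earlier by 20 hours 25 minutes.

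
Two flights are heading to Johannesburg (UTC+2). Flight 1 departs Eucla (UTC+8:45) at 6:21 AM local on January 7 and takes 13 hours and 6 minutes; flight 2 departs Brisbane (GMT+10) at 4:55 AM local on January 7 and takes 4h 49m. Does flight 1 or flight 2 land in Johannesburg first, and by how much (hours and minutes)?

the second, by 10 hours 58 minutes

Flight 1 in UTC: 6:21 AM − 8:45 = 9:36 PM on Jan 6.
+13 hours 6 minutes → arrive 10:42 AM UTC on Jan 7.
Flight 2 in UTC: 4:55 AM − 10:00 = 6:55 PM on Jan 6.
+4 hours 49 minutes → arrive 11:44 PM UTC on Jan 6.
Flight 2 lands earlier by 10 hours 58 minutes.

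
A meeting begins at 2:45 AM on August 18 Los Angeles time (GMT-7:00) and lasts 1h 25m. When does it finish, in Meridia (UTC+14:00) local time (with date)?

Convert start to UTC: 2:45 AM + 7:00 = 9:45 AM UTC on Aug 18.
Add 1 hour 25 minutes duration → 11:10 AM UTC.
Meridia is UTC+14:00, so local end time = 11:10 AM + 14:00 = 1:10 AM on Aug 19.

1:10 AM on August 19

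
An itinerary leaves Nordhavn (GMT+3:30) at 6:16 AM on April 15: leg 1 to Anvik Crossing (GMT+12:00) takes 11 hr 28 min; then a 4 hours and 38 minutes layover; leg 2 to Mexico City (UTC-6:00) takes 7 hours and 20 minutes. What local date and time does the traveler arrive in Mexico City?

Convert departure to UTC: 6:16 AM − 3:30 = 2:46 AM UTC on Apr 15.
Add 11 hours 28 minutes leg 1 → 2:14 PM UTC.
Add 4 hours 38 minutes layover in Anvik Crossing → 6:52 PM UTC.
Add 7 hours and 20 minutes leg 2 → 2:12 AM UTC (Apr 16).
Mexico City is UTC−6:00, so local arrival = 2:12 AM − 6:00 = 8:12 PM on Apr 15.

8:12 PM on April 15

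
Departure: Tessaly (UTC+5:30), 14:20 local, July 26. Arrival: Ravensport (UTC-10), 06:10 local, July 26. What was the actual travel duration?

Departure in UTC: 14:20 − 5:30 = 08:50 on Jul 26.
Arrival in UTC: 06:10 + 10:00 = 16:10 on Jul 26.
Elapsed = 16:10 − 08:50 = 7 hours 20 minutes.

7 hours 20 minutes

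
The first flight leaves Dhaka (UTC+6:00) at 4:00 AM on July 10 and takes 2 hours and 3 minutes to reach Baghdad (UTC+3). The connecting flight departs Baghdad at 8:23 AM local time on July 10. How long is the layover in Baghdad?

5 hours 20 minutes

Convert departure to UTC: 4:00 AM − 6:00 = 10:00 PM UTC on Jul 9.
Add 2 hours and 3 minutes flight time → 12:03 AM UTC (Jul 10).
Baghdad is UTC+3:00, so local arrival = 12:03 AM + 3:00 = 3:03 AM on Jul 10.
Layover = 8:23 AM − 3:03 AM = 5 hours 20 minutes.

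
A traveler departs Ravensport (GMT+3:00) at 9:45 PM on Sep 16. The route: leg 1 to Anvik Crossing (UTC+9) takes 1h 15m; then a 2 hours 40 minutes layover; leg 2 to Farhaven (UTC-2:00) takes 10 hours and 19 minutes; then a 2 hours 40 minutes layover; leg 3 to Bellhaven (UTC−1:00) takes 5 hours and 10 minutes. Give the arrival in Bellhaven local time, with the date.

Convert departure to UTC: 9:45 PM − 3:00 = 6:45 PM UTC on Sep 16.
Add 1 hour 15 minutes leg 1 → 8:00 PM UTC.
Add 2 hours and 40 minutes layover in Anvik Crossing → 10:40 PM UTC.
Add 10 hours 19 minutes leg 2 → 8:59 AM UTC (Sep 17).
Add 2 hours 40 minutes layover in Farhaven → 11:39 AM UTC.
Add 5 hours 10 minutes leg 3 → 4:49 PM UTC.
Bellhaven is UTC−1:00, so local arrival = 4:49 PM − 1:00 = 3:49 PM on Sep 17.

3:49 PM on September 17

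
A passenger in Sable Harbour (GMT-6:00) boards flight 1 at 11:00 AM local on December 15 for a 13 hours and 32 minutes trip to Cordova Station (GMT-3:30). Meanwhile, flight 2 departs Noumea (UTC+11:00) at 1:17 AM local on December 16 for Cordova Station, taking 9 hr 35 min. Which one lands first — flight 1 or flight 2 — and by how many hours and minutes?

the second, by 6 hours 40 minutes

Flight 1 in UTC: 11:00 AM + 6:00 = 5:00 PM on Dec 15.
+13 hours 32 minutes → arrive 6:32 AM UTC on Dec 16.
Flight 2 in UTC: 1:17 AM − 11:00 = 2:17 PM on Dec 15.
+9 hours 35 minutes → arrive 11:52 PM UTC on Dec 15.
Flight 2 lands earlier by 6 hours 40 minutes.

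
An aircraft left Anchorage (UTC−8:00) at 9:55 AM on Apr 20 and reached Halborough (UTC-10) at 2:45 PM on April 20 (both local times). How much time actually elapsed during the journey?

6 hours 50 minutes

Departure in UTC: 9:55 AM + 8:00 = 5:55 PM on Apr 20.
Arrival in UTC: 2:45 PM + 10:00 = 12:45 AM on Apr 21.
Elapsed = 12:45 AM − 5:55 PM (+1 day) = 6 hours 50 minutes.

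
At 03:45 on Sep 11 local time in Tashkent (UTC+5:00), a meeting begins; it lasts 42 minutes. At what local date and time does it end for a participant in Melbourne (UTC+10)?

09:27 on September 11

Convert start to UTC: 03:45 − 5:00 = 22:45 UTC on Sep 10.
Add 42 minutes duration → 23:27 UTC.
Melbourne is UTC+10:00, so local end time = 23:27 + 10:00 = 09:27 on Sep 11.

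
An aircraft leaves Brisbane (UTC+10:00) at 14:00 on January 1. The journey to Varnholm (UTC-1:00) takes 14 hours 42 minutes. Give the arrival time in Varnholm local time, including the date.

Varnholm is 11:00 behind Brisbane.
After 14 hours 42 minutes it is 04:42 (Jan 2) in Brisbane.
Shift by the zone difference: 04:42 − 11:00 = 17:42 on Jan 1 in Varnholm.

17:42 on January 1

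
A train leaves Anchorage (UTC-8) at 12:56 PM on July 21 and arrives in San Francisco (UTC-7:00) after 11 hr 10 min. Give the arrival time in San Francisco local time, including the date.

Convert departure to UTC: 12:56 PM + 8:00 = 8:56 PM UTC on Jul 21.
Add 11 hours and 10 minutes travel time → 8:06 AM UTC (Jul 22).
San Francisco is UTC−7:00, so local arrival = 8:06 AM − 7:00 = 1:06 AM on Jul 22.

1:06 AM on Jul 22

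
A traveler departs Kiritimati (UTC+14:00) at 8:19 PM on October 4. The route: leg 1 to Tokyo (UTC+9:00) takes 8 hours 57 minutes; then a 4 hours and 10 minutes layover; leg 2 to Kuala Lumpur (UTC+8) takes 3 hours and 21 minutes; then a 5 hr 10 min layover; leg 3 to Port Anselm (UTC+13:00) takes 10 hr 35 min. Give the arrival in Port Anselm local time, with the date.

3:32 AM on October 6

Convert departure to UTC: 8:19 PM − 14:00 = 6:19 AM UTC on Oct 4.
Add 8 hours 57 minutes leg 1 → 3:16 PM UTC.
Add 4 hours 10 minutes layover in Tokyo → 7:26 PM UTC.
Add 3 hours and 21 minutes leg 2 → 10:47 PM UTC.
Add 5 hours and 10 minutes layover in Kuala Lumpur → 3:57 AM UTC (Oct 5).
Add 10 hours and 35 minutes leg 3 → 2:32 PM UTC.
Port Anselm is UTC+13:00, so local arrival = 2:32 PM + 13:00 = 3:32 AM on Oct 6.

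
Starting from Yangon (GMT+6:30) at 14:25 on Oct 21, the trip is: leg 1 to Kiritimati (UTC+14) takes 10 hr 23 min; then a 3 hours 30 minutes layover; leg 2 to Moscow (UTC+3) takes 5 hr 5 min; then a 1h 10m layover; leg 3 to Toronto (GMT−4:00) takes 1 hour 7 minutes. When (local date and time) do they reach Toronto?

01:10 on October 22

Convert departure to UTC: 14:25 − 6:30 = 07:55 UTC on Oct 21.
Add 10 hours 23 minutes leg 1 → 18:18 UTC.
Add 3 hours 30 minutes layover in Kiritimati → 21:48 UTC.
Add 5 hours and 5 minutes leg 2 → 02:53 UTC (Oct 22).
Add 1 hour and 10 minutes layover in Moscow → 04:03 UTC.
Add 1 hour 7 minutes leg 3 → 05:10 UTC.
Toronto is UTC−4:00, so local arrival = 05:10 − 4:00 = 01:10 on Oct 22.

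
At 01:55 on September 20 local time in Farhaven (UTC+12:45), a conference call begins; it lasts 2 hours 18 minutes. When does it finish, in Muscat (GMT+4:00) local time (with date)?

Convert start to UTC: 01:55 − 12:45 = 13:10 UTC on Sep 19.
Add 2 hours and 18 minutes duration → 15:28 UTC.
Muscat is UTC+4:00, so local end time = 15:28 + 4:00 = 19:28 on Sep 19.

19:28 on Sep 19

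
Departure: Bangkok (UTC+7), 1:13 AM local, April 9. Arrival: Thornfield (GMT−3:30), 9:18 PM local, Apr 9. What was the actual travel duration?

Departure in UTC: 1:13 AM − 7:00 = 6:13 PM on Apr 8.
Arrival in UTC: 9:18 PM + 3:30 = 12:48 AM on Apr 10.
Elapsed = 12:48 AM − 6:13 PM (+2 days) = 30 hours 35 minutes.

30 hours 35 minutes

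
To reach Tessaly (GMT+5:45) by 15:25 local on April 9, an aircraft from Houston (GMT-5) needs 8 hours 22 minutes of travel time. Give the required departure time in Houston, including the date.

20:18 on April 8

Target arrival in UTC: 15:25 − 5:45 = 09:40 on Apr 9.
Subtract 8 hours 22 minutes → departure 01:18 UTC on Apr 9.
Houston is UTC−5:00: 01:18 − 5:00 = 20:18 on Apr 8.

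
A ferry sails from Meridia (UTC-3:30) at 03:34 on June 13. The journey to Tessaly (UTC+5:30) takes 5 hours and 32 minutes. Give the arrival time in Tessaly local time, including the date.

Convert departure to UTC: 03:34 + 3:30 = 07:04 UTC on Jun 13.
Add 5 hours 32 minutes travel time → 12:36 UTC.
Tessaly is UTC+5:30, so local arrival = 12:36 + 5:30 = 18:06 on Jun 13.

18:06 on June 13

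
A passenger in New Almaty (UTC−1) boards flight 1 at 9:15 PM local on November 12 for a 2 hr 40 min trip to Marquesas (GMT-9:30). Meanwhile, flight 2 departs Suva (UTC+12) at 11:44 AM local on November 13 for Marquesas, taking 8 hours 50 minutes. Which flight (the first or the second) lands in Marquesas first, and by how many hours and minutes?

the first, by 7 hours 39 minutes

Flight 1 in UTC: 9:15 PM + 1:00 = 10:15 PM on Nov 12.
+2 hours 40 minutes → arrive 12:55 AM UTC on Nov 13.
Flight 2 in UTC: 11:44 AM − 12:00 = 11:44 PM on Nov 12.
+8 hours 50 minutes → arrive 8:34 AM UTC on Nov 13.
Flight 1 lands earlier by 7 hours 39 minutes.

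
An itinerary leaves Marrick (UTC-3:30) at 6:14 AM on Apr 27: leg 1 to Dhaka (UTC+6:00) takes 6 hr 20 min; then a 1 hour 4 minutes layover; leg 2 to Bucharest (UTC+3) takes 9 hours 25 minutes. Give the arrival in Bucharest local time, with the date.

5:33 AM on April 28

Convert departure to UTC: 6:14 AM + 3:30 = 9:44 AM UTC on Apr 27.
Add 6 hours 20 minutes leg 1 → 4:04 PM UTC.
Add 1 hour 4 minutes layover in Dhaka → 5:08 PM UTC.
Add 9 hours 25 minutes leg 2 → 2:33 AM UTC (Apr 28).
Bucharest is UTC+3:00, so local arrival = 2:33 AM + 3:00 = 5:33 AM on Apr 28.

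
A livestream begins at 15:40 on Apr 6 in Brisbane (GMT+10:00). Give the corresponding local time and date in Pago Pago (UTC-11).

18:40 on Apr 5

Pago Pago is 21:00 behind Brisbane.
Shift by the zone difference: 15:40 − 21:00 = 18:40 on Apr 5 in Pago Pago.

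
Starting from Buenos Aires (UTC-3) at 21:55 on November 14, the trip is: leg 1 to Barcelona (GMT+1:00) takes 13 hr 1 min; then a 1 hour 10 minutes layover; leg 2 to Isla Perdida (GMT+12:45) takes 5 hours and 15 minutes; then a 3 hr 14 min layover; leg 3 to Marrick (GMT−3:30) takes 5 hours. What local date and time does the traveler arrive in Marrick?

01:05 on November 16

Convert departure to UTC: 21:55 + 3:00 = 00:55 UTC on Nov 15.
Add 13 hours 1 minute leg 1 → 13:56 UTC.
Add 1 hour and 10 minutes layover in Barcelona → 15:06 UTC.
Add 5 hours 15 minutes leg 2 → 20:21 UTC.
Add 3 hours 14 minutes layover in Isla Perdida → 23:35 UTC.
Add 5 hours leg 3 → 04:35 UTC (Nov 16).
Marrick is UTC−3:30, so local arrival = 04:35 − 3:30 = 01:05 on Nov 16.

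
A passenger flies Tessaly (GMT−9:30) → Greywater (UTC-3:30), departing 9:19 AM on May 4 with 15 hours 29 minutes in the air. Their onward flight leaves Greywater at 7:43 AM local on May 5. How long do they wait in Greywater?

Convert departure to UTC: 9:19 AM + 9:30 = 6:49 PM UTC on May 4.
Add 15 hours 29 minutes flight time → 10:18 AM UTC (May 5).
Greywater is UTC−3:30, so local arrival = 10:18 AM − 3:30 = 6:48 AM on May 5.
Layover = 7:43 AM − 6:48 AM = 55 minutes.

55 minutes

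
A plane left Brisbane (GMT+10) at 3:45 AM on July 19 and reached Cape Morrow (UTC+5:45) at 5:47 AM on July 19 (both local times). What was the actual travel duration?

Departure in UTC: 3:45 AM − 10:00 = 5:45 PM on Jul 18.
Arrival in UTC: 5:47 AM − 5:45 = 12:02 AM on Jul 19.
Elapsed = 12:02 AM − 5:45 PM (+1 day) = 6 hours 17 minutes.

6 hours 17 minutes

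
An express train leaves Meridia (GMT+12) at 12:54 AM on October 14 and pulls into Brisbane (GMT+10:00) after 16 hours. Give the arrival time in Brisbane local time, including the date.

2:54 PM on October 14

Convert departure to UTC: 12:54 AM − 12:00 = 12:54 PM UTC on Oct 13.
Add 16 hours travel time → 4:54 AM UTC (Oct 14).
Brisbane is UTC+10:00, so local arrival = 4:54 AM + 10:00 = 2:54 PM on Oct 14.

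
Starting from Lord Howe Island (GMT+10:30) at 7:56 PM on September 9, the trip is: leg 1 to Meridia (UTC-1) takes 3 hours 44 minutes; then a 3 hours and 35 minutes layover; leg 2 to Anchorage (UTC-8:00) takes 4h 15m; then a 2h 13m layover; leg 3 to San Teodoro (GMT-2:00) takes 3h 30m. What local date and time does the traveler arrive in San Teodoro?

Convert departure to UTC: 7:56 PM − 10:30 = 9:26 AM UTC on Sep 9.
Add 3 hours and 44 minutes leg 1 → 1:10 PM UTC.
Add 3 hours 35 minutes layover in Meridia → 4:45 PM UTC.
Add 4 hours and 15 minutes leg 2 → 9:00 PM UTC.
Add 2 hours 13 minutes layover in Anchorage → 11:13 PM UTC.
Add 3 hours and 30 minutes leg 3 → 2:43 AM UTC (Sep 10).
San Teodoro is UTC−2:00, so local arrival = 2:43 AM − 2:00 = 12:43 AM on Sep 10.

12:43 AM on September 10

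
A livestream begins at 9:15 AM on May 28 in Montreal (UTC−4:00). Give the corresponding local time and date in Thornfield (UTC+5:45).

In UTC: 9:15 AM + 4:00 = 1:15 PM on May 28.
Thornfield is UTC+5:45: 1:15 PM + 5:45 = 7:00 PM on May 28.

7:00 PM on May 28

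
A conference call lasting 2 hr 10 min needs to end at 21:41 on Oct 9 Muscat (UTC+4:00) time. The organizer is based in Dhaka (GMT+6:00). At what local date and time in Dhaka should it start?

Target end time in UTC: 21:41 − 4:00 = 17:41 on Oct 9.
Subtract 2 hours and 10 minutes → start 15:31 UTC on Oct 9.
Dhaka is UTC+6:00: 15:31 + 6:00 = 21:31 on Oct 9.

21:31 on Oct 9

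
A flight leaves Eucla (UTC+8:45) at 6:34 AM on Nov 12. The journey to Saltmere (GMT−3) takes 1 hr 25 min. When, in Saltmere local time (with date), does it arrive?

8:14 PM on November 11

Convert departure to UTC: 6:34 AM − 8:45 = 9:49 PM UTC on Nov 11.
Add 1 hour 25 minutes travel time → 11:14 PM UTC.
Saltmere is UTC−3:00, so local arrival = 11:14 PM − 3:00 = 8:14 PM on Nov 11.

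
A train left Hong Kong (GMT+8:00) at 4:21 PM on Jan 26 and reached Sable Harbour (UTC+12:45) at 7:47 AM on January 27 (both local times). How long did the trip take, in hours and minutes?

10 hours 41 minutes

Departure in UTC: 4:21 PM − 8:00 = 8:21 AM on Jan 26.
Arrival in UTC: 7:47 AM − 12:45 = 7:02 PM on Jan 26.
Elapsed = 7:02 PM − 8:21 AM = 10 hours 41 minutes.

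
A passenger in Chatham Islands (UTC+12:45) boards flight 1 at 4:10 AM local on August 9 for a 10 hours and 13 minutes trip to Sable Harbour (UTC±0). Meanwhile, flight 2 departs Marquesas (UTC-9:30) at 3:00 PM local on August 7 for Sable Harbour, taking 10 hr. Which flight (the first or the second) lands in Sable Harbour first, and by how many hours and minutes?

Flight 1 in UTC: 4:10 AM − 12:45 = 3:25 PM on Aug 8.
+10 hours and 13 minutes → arrive 1:38 AM UTC on Aug 9.
Flight 2 in UTC: 3:00 PM + 9:30 = 12:30 AM on Aug 8.
+10 hours → arrive 10:30 AM UTC on Aug 8.
Flight 2 lands earlier by 15 hours 8 minutes.

the second, by 15 hours 8 minutes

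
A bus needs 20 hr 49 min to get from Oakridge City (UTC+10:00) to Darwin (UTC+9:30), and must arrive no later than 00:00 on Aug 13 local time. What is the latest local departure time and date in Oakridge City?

03:41 on Aug 12

Target arrival in UTC: 00:00 − 9:30 = 14:30 on Aug 12.
Subtract 20 hours 49 minutes → departure 17:41 UTC on Aug 11.
Oakridge City is UTC+10:00: 17:41 + 10:00 = 03:41 on Aug 12.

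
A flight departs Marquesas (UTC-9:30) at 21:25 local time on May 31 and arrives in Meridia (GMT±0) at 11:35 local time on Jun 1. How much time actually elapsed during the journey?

4 hours 40 minutes

Departure in UTC: 21:25 + 9:30 = 06:55 on Jun 1.
Arrival is already UTC: 11:35 on Jun 1.
Elapsed = 11:35 − 06:55 = 4 hours 40 minutes.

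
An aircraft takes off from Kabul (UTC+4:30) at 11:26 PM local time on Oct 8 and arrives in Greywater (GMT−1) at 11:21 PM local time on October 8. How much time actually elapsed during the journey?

Departure in UTC: 11:26 PM − 4:30 = 6:56 PM on Oct 8.
Arrival in UTC: 11:21 PM + 1:00 = 12:21 AM on Oct 9.
Elapsed = 12:21 AM − 6:56 PM (+1 day) = 5 hours 25 minutes.

5 hours 25 minutes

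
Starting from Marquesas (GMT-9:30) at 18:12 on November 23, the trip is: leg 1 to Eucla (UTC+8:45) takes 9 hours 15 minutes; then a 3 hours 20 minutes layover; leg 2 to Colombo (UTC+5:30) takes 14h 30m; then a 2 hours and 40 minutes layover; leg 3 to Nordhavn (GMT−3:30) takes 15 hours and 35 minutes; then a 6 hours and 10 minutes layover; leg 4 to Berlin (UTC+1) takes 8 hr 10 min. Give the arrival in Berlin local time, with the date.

Convert departure to UTC: 18:12 + 9:30 = 03:42 UTC on Nov 24.
Add 9 hours 15 minutes leg 1 → 12:57 UTC.
Add 3 hours 20 minutes layover in Eucla → 16:17 UTC.
Add 14 hours and 30 minutes leg 2 → 06:47 UTC (Nov 25).
Add 2 hours 40 minutes layover in Colombo → 09:27 UTC.
Add 15 hours and 35 minutes leg 3 → 01:02 UTC (Nov 26).
Add 6 hours and 10 minutes layover in Nordhavn → 07:12 UTC.
Add 8 hours and 10 minutes leg 4 → 15:22 UTC.
Berlin is UTC+1:00, so local arrival = 15:22 + 1:00 = 16:22 on Nov 26.

16:22 on November 26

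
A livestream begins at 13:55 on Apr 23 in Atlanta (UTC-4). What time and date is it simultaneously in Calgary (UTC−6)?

11:55 on April 23

In UTC: 13:55 + 4:00 = 17:55 on Apr 23.
Calgary is UTC−6:00: 17:55 − 6:00 = 11:55 on Apr 23.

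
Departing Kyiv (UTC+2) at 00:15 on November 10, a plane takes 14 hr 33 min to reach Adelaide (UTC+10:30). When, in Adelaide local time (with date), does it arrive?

23:18 on November 10

Adelaide is 8:30 ahead of Kyiv.
After 14 hours and 33 minutes it is 14:48 in Kyiv.
Shift by the zone difference: 14:48 + 8:30 = 23:18 on Nov 10 in Adelaide.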